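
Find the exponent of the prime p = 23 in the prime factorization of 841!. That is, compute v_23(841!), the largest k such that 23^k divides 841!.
v_23(841!) = 37

Legendre's formula: v_p(n!) = Σ_{k ≥ 1} ⌊n / p^k⌋. For p = 23, n = 841, the terms are:
  ⌊841/23^1⌋ = ⌊841/23⌋ = 36
  ⌊841/23^2⌋ = ⌊841/529⌋ = 1
(the next term ⌊841/23^3⌋ = 0, terminating the sum). Summing: v_23(841!) = 36 + 1 = 37.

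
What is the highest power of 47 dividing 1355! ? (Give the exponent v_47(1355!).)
v_47(1355!) = 28

Legendre's formula: v_p(n!) = Σ_{k ≥ 1} ⌊n / p^k⌋. For p = 47, n = 1355, the terms are:
  ⌊1355/47^1⌋ = ⌊1355/47⌋ = 28
(the next term ⌊1355/47^2⌋ = 0, terminating the sum). Summing: v_47(1355!) = 28 = 28.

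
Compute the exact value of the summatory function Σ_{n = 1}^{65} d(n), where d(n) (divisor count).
Σ_{n ≤ 65} d(n) = 284

Compute d(n) for each 1 ≤ n ≤ 65: d(1) = 1, d(2) = 2, d(3) = 2, d(4) = 3, d(5) = 2, d(6) = 4, d(7) = 2, d(8) = 4, d(9) = 3, d(10) = 4, d(11) = 2, d(12) = 6, d(13) = 2, d(14) = 4, d(15) = 4, d(16) = 5, d(17) = 2, d(18) = 6, d(19) = 2, d(20) = 6, d(21) = 4, d(22) = 4, d(23) = 2, d(24) = 8, d(25) = 3, d(26) = 4, d(27) = 4, d(28) = 6, d(29) = 2, d(30) = 8, d(31) = 2, d(32) = 6, d(33) = 4, d(34) = 4, d(35) = 4, d(36) = 9, d(37) = 2, d(38) = 4, d(39) = 4, d(40) = 8, d(41) = 2, d(42) = 8, d(43) = 2, d(44) = 6, d(45) = 6, d(46) = 4, d(47) = 2, d(48) = 10, d(49) = 3, d(50) = 6, d(51) = 4, d(52) = 6, d(53) = 2, d(54) = 8, d(55) = 4, d(56) = 8, d(57) = 4, d(58) = 4, d(59) = 2, d(60) = 12, d(61) = 2, d(62) = 4, d(63) = 6, d(64) = 7, d(65) = 4. Summing all 65 values: 284. (Dirichlet's divisor formula: Σ_{n ≤ x} d(n) = x ln(x) + (2γ − 1) x + O(√x). For x = 65, the asymptotic estimate is ≈ 281.37.)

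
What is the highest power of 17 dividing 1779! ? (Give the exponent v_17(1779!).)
v_17(1779!) = 110

Legendre's formula: v_p(n!) = Σ_{k ≥ 1} ⌊n / p^k⌋. For p = 17, n = 1779, the terms are:
  ⌊1779/17^1⌋ = ⌊1779/17⌋ = 104
  ⌊1779/17^2⌋ = ⌊1779/289⌋ = 6
(the next term ⌊1779/17^3⌋ = 0, terminating the sum). Summing: v_17(1779!) = 104 + 6 = 110.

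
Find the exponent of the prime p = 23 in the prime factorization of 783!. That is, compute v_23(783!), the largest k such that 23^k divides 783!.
v_23(783!) = 35

Legendre's formula: v_p(n!) = Σ_{k ≥ 1} ⌊n / p^k⌋. For p = 23, n = 783, the terms are:
  ⌊783/23^1⌋ = ⌊783/23⌋ = 34
  ⌊783/23^2⌋ = ⌊783/529⌋ = 1
(the next term ⌊783/23^3⌋ = 0, terminating the sum). Summing: v_23(783!) = 34 + 1 = 35.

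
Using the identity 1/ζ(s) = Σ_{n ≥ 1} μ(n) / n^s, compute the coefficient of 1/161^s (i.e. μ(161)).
μ(161) = 1

Factor n = 161 = 7 · 23. μ(n) = 0 if any exponent ≥ 2 (not squarefree); otherwise μ(n) = (−1)^{ω(n)} where ω(n) is the number of distinct prime factors. Applying: μ(161) = 1.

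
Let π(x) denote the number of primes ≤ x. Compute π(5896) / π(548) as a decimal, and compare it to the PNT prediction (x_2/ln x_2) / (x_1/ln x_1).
π(5896)/π(548) = 775/101 ≈ 7.6733;  PNT prediction ≈ 7.8150.

π(548) = 101 and π(5896) = 775, so π(5896)/π(548) ≈ 7.6733. The PNT-predicted ratio is (5896/ln(5896)) / (548/ln(548)) ≈ 7.8150. The two agree to within a few percent, as expected.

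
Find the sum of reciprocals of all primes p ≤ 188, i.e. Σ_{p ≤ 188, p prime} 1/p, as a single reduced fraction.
Σ 1/p = 10408867916382550633331528920459565913027063402071390584941986323453055203/5397346292805549782720214077673687806275517530364350655459511599582614290

π(188) = 42, so the primes ≤ 188 are [2, 3, 5, 7, 11, 13, 17, 19, 23, 29, 31, 37, 41, 43, 47, 53, 59, 61, 67, 71, 73, 79, 83, 89, 97, 101, 103, 107, 109, 113, 127, 131, 137, 139, 149, 151, 157, 163, 167, 173, 179, 181]. Summing 1/p over these primes: 10408867916382550633331528920459565913027063402071390584941986323453055203/5397346292805549782720214077673687806275517530364350655459511599582614290 ≈ 1.9285. Mertens estimate ln ln(188) + 0.2615 ≈ 1.9171.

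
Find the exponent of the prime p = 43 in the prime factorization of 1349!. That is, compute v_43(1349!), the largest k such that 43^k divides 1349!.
v_43(1349!) = 31

Legendre's formula: v_p(n!) = Σ_{k ≥ 1} ⌊n / p^k⌋. For p = 43, n = 1349, the terms are:
  ⌊1349/43^1⌋ = ⌊1349/43⌋ = 31
(the next term ⌊1349/43^2⌋ = 0, terminating the sum). Summing: v_43(1349!) = 31 = 31.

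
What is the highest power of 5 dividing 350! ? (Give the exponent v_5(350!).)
v_5(350!) = 86

Legendre's formula: v_p(n!) = Σ_{k ≥ 1} ⌊n / p^k⌋. For p = 5, n = 350, the terms are:
  ⌊350/5^1⌋ = ⌊350/5⌋ = 70
  ⌊350/5^2⌋ = ⌊350/25⌋ = 14
  ⌊350/5^3⌋ = ⌊350/125⌋ = 2
(the next term ⌊350/5^4⌋ = 0, terminating the sum). Summing: v_5(350!) = 70 + 14 + 2 = 86.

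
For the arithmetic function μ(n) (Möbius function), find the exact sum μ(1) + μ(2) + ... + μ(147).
Σ_{n ≤ 147} μ(n) = 1

Compute μ(n) for each 1 ≤ n ≤ 147: μ(1) = 1, μ(2) = -1, μ(3) = -1, μ(4) = 0, μ(5) = -1, μ(6) = 1, μ(7) = -1, μ(8) = 0, μ(9) = 0, μ(10) = 1, μ(11) = -1, μ(12) = 0, μ(13) = -1, μ(14) = 1, μ(15) = 1, μ(16) = 0, μ(17) = -1, μ(18) = 0, μ(19) = -1, μ(20) = 0, μ(21) = 1, μ(22) = 1, μ(23) = -1, μ(24) = 0, μ(25) = 0, μ(26) = 1, μ(27) = 0, μ(28) = 0, μ(29) = -1, μ(30) = -1, μ(31) = -1, μ(32) = 0, μ(33) = 1, μ(34) = 1, μ(35) = 1, μ(36) = 0, μ(37) = -1, μ(38) = 1, μ(39) = 1, μ(40) = 0, μ(41) = -1, μ(42) = -1, μ(43) = -1, μ(44) = 0, μ(45) = 0, μ(46) = 1, μ(47) = -1, μ(48) = 0, μ(49) = 0, μ(50) = 0, μ(51) = 1, μ(52) = 0, μ(53) = -1, μ(54) = 0, μ(55) = 1, μ(56) = 0, μ(57) = 1, μ(58) = 1, μ(59) = -1, μ(60) = 0, μ(61) = -1, μ(62) = 1, μ(63) = 0, μ(64) = 0, μ(65) = 1, μ(66) = -1, μ(67) = -1, μ(68) = 0, μ(69) = 1, μ(70) = -1, μ(71) = -1, μ(72) = 0, μ(73) = -1, μ(74) = 1, μ(75) = 0, μ(76) = 0, μ(77) = 1, μ(78) = -1, μ(79) = -1, μ(80) = 0, μ(81) = 0, μ(82) = 1, μ(83) = -1, μ(84) = 0, μ(85) = 1, μ(86) = 1, μ(87) = 1, μ(88) = 0, μ(89) = -1, μ(90) = 0, μ(91) = 1, μ(92) = 0, μ(93) = 1, μ(94) = 1, μ(95) = 1, μ(96) = 0, μ(97) = -1, μ(98) = 0, μ(99) = 0, μ(100) = 0, μ(101) = -1, μ(102) = -1, μ(103) = -1, μ(104) = 0, μ(105) = -1, μ(106) = 1, μ(107) = -1, μ(108) = 0, μ(109) = -1, μ(110) = -1, μ(111) = 1, μ(112) = 0, μ(113) = -1, μ(114) = -1, μ(115) = 1, μ(116) = 0, μ(117) = 0, μ(118) = 1, μ(119) = 1, μ(120) = 0, μ(121) = 0, μ(122) = 1, μ(123) = 1, μ(124) = 0, μ(125) = 0, μ(126) = 0, μ(127) = -1, μ(128) = 0, μ(129) = 1, μ(130) = -1, μ(131) = -1, μ(132) = 0, μ(133) = 1, μ(134) = 1, μ(135) = 0, μ(136) = 0, μ(137) = -1, μ(138) = -1, μ(139) = -1, μ(140) = 0, μ(141) = 1, μ(142) = 1, μ(143) = 1, μ(144) = 0, μ(145) = 1, μ(146) = 1, μ(147) = 0. Summing all 147 values: 1. (Mertens function M(x) = Σ_{n ≤ x} μ(n); on average M(x) should be small (PNT ⟺ M(x) = o(x)).)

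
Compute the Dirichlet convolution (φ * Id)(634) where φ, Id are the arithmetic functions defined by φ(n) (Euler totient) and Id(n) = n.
(φ * Id)(634) = 1899

Divisors of 634: [1, 2, 317, 634]. For each d | 634:
  d = 1: φ(1) · Id(634/1) = 1 · 634 = 634
  d = 2: φ(2) · Id(634/2) = 1 · 317 = 317
  d = 317: φ(317) · Id(634/317) = 316 · 2 = 632
  d = 634: φ(634) · Id(634/634) = 316 · 1 = 316
Summing: (φ * Id)(634) = 634 + 317 + 632 + 316 = 1899.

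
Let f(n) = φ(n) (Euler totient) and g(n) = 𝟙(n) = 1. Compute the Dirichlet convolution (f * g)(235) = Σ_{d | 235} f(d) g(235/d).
(φ * 𝟙)(235) = 235

Divisors of 235: [1, 5, 47, 235]. For each d | 235:
  d = 1: φ(1) · 𝟙(235/1) = 1 · 1 = 1
  d = 5: φ(5) · 𝟙(235/5) = 4 · 1 = 4
  d = 47: φ(47) · 𝟙(235/47) = 46 · 1 = 46
  d = 235: φ(235) · 𝟙(235/235) = 184 · 1 = 184
Summing: (φ * 𝟙)(235) = 1 + 4 + 46 + 184 = 235.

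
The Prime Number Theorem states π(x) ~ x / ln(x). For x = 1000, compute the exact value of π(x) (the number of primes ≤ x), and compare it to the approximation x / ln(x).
π(1000) = 168;  x/ln(x) ≈ 144.76;  relative error ≈ 13.83%.

Directly count primes up to 1000: π(1000) = 168. The PNT approximation gives 1000/ln(1000) ≈ 1000/6.90776 ≈ 144.76. Relative error (π(x) − x/ln(x)) / π(x) ≈ 13.83%; the approximation is known to undercount slightly (Li(x) is a better estimate).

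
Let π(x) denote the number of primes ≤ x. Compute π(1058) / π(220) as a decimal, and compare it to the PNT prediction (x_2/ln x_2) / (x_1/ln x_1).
π(1058)/π(220) = 177/47 ≈ 3.7660;  PNT prediction ≈ 3.7246.

π(220) = 47 and π(1058) = 177, so π(1058)/π(220) ≈ 3.7660. The PNT-predicted ratio is (1058/ln(1058)) / (220/ln(220)) ≈ 3.7246. The two agree to within a few percent, as expected.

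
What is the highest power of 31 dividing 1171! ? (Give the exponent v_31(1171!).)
v_31(1171!) = 38

Legendre's formula: v_p(n!) = Σ_{k ≥ 1} ⌊n / p^k⌋. For p = 31, n = 1171, the terms are:
  ⌊1171/31^1⌋ = ⌊1171/31⌋ = 37
  ⌊1171/31^2⌋ = ⌊1171/961⌋ = 1
(the next term ⌊1171/31^3⌋ = 0, terminating the sum). Summing: v_31(1171!) = 37 + 1 = 38.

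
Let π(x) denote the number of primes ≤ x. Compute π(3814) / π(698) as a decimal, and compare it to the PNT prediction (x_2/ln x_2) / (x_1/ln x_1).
π(3814)/π(698) = 529/125 ≈ 4.2320;  PNT prediction ≈ 4.3389.

π(698) = 125 and π(3814) = 529, so π(3814)/π(698) ≈ 4.2320. The PNT-predicted ratio is (3814/ln(3814)) / (698/ln(698)) ≈ 4.3389. The two agree to within a few percent, as expected.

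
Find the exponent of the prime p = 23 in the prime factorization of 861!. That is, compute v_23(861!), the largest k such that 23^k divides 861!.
v_23(861!) = 38

Legendre's formula: v_p(n!) = Σ_{k ≥ 1} ⌊n / p^k⌋. For p = 23, n = 861, the terms are:
  ⌊861/23^1⌋ = ⌊861/23⌋ = 37
  ⌊861/23^2⌋ = ⌊861/529⌋ = 1
(the next term ⌊861/23^3⌋ = 0, terminating the sum). Summing: v_23(861!) = 37 + 1 = 38.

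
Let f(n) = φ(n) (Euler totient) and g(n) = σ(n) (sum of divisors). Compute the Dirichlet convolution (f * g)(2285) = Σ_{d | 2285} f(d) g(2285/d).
(φ * σ)(2285) = 9140

Divisors of 2285: [1, 5, 457, 2285]. For each d | 2285:
  d = 1: φ(1) · σ(2285/1) = 1 · 2748 = 2748
  d = 5: φ(5) · σ(2285/5) = 4 · 458 = 1832
  d = 457: φ(457) · σ(2285/457) = 456 · 6 = 2736
  d = 2285: φ(2285) · σ(2285/2285) = 1824 · 1 = 1824
Summing: (φ * σ)(2285) = 2748 + 1832 + 2736 + 1824 = 9140.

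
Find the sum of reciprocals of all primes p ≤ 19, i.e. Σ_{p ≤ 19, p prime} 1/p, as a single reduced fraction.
Σ 1/p = 14117683/9699690

π(19) = 8, so the primes ≤ 19 are [2, 3, 5, 7, 11, 13, 17, 19]. Summing 1/p over these primes: 14117683/9699690 ≈ 1.4555. Mertens estimate ln ln(19) + 0.2615 ≈ 1.3414.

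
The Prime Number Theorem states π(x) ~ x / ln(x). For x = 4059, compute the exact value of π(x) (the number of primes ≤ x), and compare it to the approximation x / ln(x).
π(4059) = 560;  x/ln(x) ≈ 488.52;  relative error ≈ 12.76%.

Directly count primes up to 4059: π(4059) = 560. The PNT approximation gives 4059/ln(4059) ≈ 4059/8.30869 ≈ 488.52. Relative error (π(x) − x/ln(x)) / π(x) ≈ 12.76%; the approximation is known to undercount slightly (Li(x) is a better estimate).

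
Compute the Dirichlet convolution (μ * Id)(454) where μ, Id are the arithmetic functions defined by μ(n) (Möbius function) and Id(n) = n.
(μ * Id)(454) = 226

Divisors of 454: [1, 2, 227, 454]. For each d | 454:
  d = 1: μ(1) · Id(454/1) = 1 · 454 = 454
  d = 2: μ(2) · Id(454/2) = -1 · 227 = -227
  d = 227: μ(227) · Id(454/227) = -1 · 2 = -2
  d = 454: μ(454) · Id(454/454) = 1 · 1 = 1
Summing: (μ * Id)(454) = 454 + -227 + -2 + 1 = 226.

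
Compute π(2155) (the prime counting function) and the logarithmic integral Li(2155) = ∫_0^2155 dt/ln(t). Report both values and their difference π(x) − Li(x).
π(2155) = 325;  Li(2155) ≈ 335.10;  π(x) − Li(x) ≈ -10.10.

Direct count of primes ≤ 2155 gives π(2155) = 325. Numerical evaluation of the logarithmic integral gives Li(2155) ≈ 335.10. The difference π(x) − Li(x) ≈ -10.10 is typically negative for small/moderate x (Li(x) overestimates), though Littlewood's theorem shows this sign changes infinitely often.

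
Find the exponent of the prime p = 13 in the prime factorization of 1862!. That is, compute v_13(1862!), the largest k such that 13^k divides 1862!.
v_13(1862!) = 154

Legendre's formula: v_p(n!) = Σ_{k ≥ 1} ⌊n / p^k⌋. For p = 13, n = 1862, the terms are:
  ⌊1862/13^1⌋ = ⌊1862/13⌋ = 143
  ⌊1862/13^2⌋ = ⌊1862/169⌋ = 11
(the next term ⌊1862/13^3⌋ = 0, terminating the sum). Summing: v_13(1862!) = 143 + 11 = 154.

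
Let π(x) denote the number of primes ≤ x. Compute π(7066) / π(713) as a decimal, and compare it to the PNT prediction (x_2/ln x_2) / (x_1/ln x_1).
π(7066)/π(713) = 907/127 ≈ 7.1417;  PNT prediction ≈ 7.3457.

π(713) = 127 and π(7066) = 907, so π(7066)/π(713) ≈ 7.1417. The PNT-predicted ratio is (7066/ln(7066)) / (713/ln(713)) ≈ 7.3457. The two agree to within a few percent, as expected.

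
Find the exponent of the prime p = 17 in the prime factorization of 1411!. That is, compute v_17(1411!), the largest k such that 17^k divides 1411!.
v_17(1411!) = 87

Legendre's formula: v_p(n!) = Σ_{k ≥ 1} ⌊n / p^k⌋. For p = 17, n = 1411, the terms are:
  ⌊1411/17^1⌋ = ⌊1411/17⌋ = 83
  ⌊1411/17^2⌋ = ⌊1411/289⌋ = 4
(the next term ⌊1411/17^3⌋ = 0, terminating the sum). Summing: v_17(1411!) = 83 + 4 = 87.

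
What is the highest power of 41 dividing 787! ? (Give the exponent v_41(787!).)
v_41(787!) = 19

Legendre's formula: v_p(n!) = Σ_{k ≥ 1} ⌊n / p^k⌋. For p = 41, n = 787, the terms are:
  ⌊787/41^1⌋ = ⌊787/41⌋ = 19
(the next term ⌊787/41^2⌋ = 0, terminating the sum). Summing: v_41(787!) = 19 = 19.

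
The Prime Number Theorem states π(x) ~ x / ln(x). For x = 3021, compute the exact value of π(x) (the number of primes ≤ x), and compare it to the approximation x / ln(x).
π(3021) = 433;  x/ln(x) ≈ 377.00;  relative error ≈ 12.93%.

Directly count primes up to 3021: π(3021) = 433. The PNT approximation gives 3021/ln(3021) ≈ 3021/8.01334 ≈ 377.00. Relative error (π(x) − x/ln(x)) / π(x) ≈ 12.93%; the approximation is known to undercount slightly (Li(x) is a better estimate).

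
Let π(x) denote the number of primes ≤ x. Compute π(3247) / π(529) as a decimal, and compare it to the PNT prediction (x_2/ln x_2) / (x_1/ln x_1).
π(3247)/π(529) = 457/99 ≈ 4.6162;  PNT prediction ≈ 4.7605.

π(529) = 99 and π(3247) = 457, so π(3247)/π(529) ≈ 4.6162. The PNT-predicted ratio is (3247/ln(3247)) / (529/ln(529)) ≈ 4.7605. The two agree to within a few percent, as expected.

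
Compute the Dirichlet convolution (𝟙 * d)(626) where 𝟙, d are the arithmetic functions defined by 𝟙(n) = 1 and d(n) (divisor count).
(𝟙 * d)(626) = 9

Divisors of 626: [1, 2, 313, 626]. For each d | 626:
  d = 1: 𝟙(1) · d(626/1) = 1 · 4 = 4
  d = 2: 𝟙(2) · d(626/2) = 1 · 2 = 2
  d = 313: 𝟙(313) · d(626/313) = 1 · 2 = 2
  d = 626: 𝟙(626) · d(626/626) = 1 · 1 = 1
Summing: (𝟙 * d)(626) = 4 + 2 + 2 + 1 = 9.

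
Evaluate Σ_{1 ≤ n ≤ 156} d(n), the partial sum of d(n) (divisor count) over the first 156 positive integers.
Σ_{n ≤ 156} d(n) = 820

Compute d(n) for each 1 ≤ n ≤ 156: d(1) = 1, d(2) = 2, d(3) = 2, d(4) = 3, d(5) = 2, d(6) = 4, d(7) = 2, d(8) = 4, d(9) = 3, d(10) = 4, d(11) = 2, d(12) = 6, d(13) = 2, d(14) = 4, d(15) = 4, d(16) = 5, d(17) = 2, d(18) = 6, d(19) = 2, d(20) = 6, d(21) = 4, d(22) = 4, d(23) = 2, d(24) = 8, d(25) = 3, d(26) = 4, d(27) = 4, d(28) = 6, d(29) = 2, d(30) = 8, d(31) = 2, d(32) = 6, d(33) = 4, d(34) = 4, d(35) = 4, d(36) = 9, d(37) = 2, d(38) = 4, d(39) = 4, d(40) = 8, d(41) = 2, d(42) = 8, d(43) = 2, d(44) = 6, d(45) = 6, d(46) = 4, d(47) = 2, d(48) = 10, d(49) = 3, d(50) = 6, d(51) = 4, d(52) = 6, d(53) = 2, d(54) = 8, d(55) = 4, d(56) = 8, d(57) = 4, d(58) = 4, d(59) = 2, d(60) = 12, d(61) = 2, d(62) = 4, d(63) = 6, d(64) = 7, d(65) = 4, d(66) = 8, d(67) = 2, d(68) = 6, d(69) = 4, d(70) = 8, d(71) = 2, d(72) = 12, d(73) = 2, d(74) = 4, d(75) = 6, d(76) = 6, d(77) = 4, d(78) = 8, d(79) = 2, d(80) = 10, d(81) = 5, d(82) = 4, d(83) = 2, d(84) = 12, d(85) = 4, d(86) = 4, d(87) = 4, d(88) = 8, d(89) = 2, d(90) = 12, d(91) = 4, d(92) = 6, d(93) = 4, d(94) = 4, d(95) = 4, d(96) = 12, d(97) = 2, d(98) = 6, d(99) = 6, d(100) = 9, d(101) = 2, d(102) = 8, d(103) = 2, d(104) = 8, d(105) = 8, d(106) = 4, d(107) = 2, d(108) = 12, d(109) = 2, d(110) = 8, d(111) = 4, d(112) = 10, d(113) = 2, d(114) = 8, d(115) = 4, d(116) = 6, d(117) = 6, d(118) = 4, d(119) = 4, d(120) = 16, d(121) = 3, d(122) = 4, d(123) = 4, d(124) = 6, d(125) = 4, d(126) = 12, d(127) = 2, d(128) = 8, d(129) = 4, d(130) = 8, d(131) = 2, d(132) = 12, d(133) = 4, d(134) = 4, d(135) = 8, d(136) = 8, d(137) = 2, d(138) = 8, d(139) = 2, d(140) = 12, d(141) = 4, d(142) = 4, d(143) = 4, d(144) = 15, d(145) = 4, d(146) = 4, d(147) = 6, d(148) = 6, d(149) = 2, d(150) = 12, d(151) = 2, d(152) = 8, d(153) = 6, d(154) = 8, d(155) = 4, d(156) = 12. Summing all 156 values: 820. (Dirichlet's divisor formula: Σ_{n ≤ x} d(n) = x ln(x) + (2γ − 1) x + O(√x). For x = 156, the asymptotic estimate is ≈ 811.87.)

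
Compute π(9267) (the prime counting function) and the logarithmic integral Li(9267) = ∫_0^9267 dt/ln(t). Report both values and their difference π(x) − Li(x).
π(9267) = 1147;  Li(9267) ≈ 1166.23;  π(x) − Li(x) ≈ -19.23.

Direct count of primes ≤ 9267 gives π(9267) = 1147. Numerical evaluation of the logarithmic integral gives Li(9267) ≈ 1166.23. The difference π(x) − Li(x) ≈ -19.23 is typically negative for small/moderate x (Li(x) overestimates), though Littlewood's theorem shows this sign changes infinitely often.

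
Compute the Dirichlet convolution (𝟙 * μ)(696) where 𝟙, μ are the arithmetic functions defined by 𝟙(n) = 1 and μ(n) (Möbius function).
(𝟙 * μ)(696) = 0

Divisors of 696: [1, 2, 3, 4, 6, 8, 12, 24, 29, 58, 87, 116, 174, 232, 348, 696]. For each d | 696:
  d = 1: 𝟙(1) · μ(696/1) = 1 · 0 = 0
  d = 2: 𝟙(2) · μ(696/2) = 1 · 0 = 0
  d = 3: 𝟙(3) · μ(696/3) = 1 · 0 = 0
  d = 4: 𝟙(4) · μ(696/4) = 1 · -1 = -1
  d = 6: 𝟙(6) · μ(696/6) = 1 · 0 = 0
  d = 8: 𝟙(8) · μ(696/8) = 1 · 1 = 1
  d = 12: 𝟙(12) · μ(696/12) = 1 · 1 = 1
  d = 24: 𝟙(24) · μ(696/24) = 1 · -1 = -1
  d = 29: 𝟙(29) · μ(696/29) = 1 · 0 = 0
  d = 58: 𝟙(58) · μ(696/58) = 1 · 0 = 0
  d = 87: 𝟙(87) · μ(696/87) = 1 · 0 = 0
  d = 116: 𝟙(116) · μ(696/116) = 1 · 1 = 1
  d = 174: 𝟙(174) · μ(696/174) = 1 · 0 = 0
  d = 232: 𝟙(232) · μ(696/232) = 1 · -1 = -1
  d = 348: 𝟙(348) · μ(696/348) = 1 · -1 = -1
  d = 696: 𝟙(696) · μ(696/696) = 1 · 1 = 1
Summing: (𝟙 * μ)(696) = 0 + 0 + 0 + -1 + 0 + 1 + 1 + -1 + 0 + 0 + 0 + 1 + 0 + -1 + -1 + 1 = 0.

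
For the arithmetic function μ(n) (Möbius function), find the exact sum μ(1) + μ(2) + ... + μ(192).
Σ_{n ≤ 192} μ(n) = -5

Compute μ(n) for each 1 ≤ n ≤ 192: μ(1) = 1, μ(2) = -1, μ(3) = -1, μ(4) = 0, μ(5) = -1, μ(6) = 1, μ(7) = -1, μ(8) = 0, μ(9) = 0, μ(10) = 1, μ(11) = -1, μ(12) = 0, μ(13) = -1, μ(14) = 1, μ(15) = 1, μ(16) = 0, μ(17) = -1, μ(18) = 0, μ(19) = -1, μ(20) = 0, μ(21) = 1, μ(22) = 1, μ(23) = -1, μ(24) = 0, μ(25) = 0, μ(26) = 1, μ(27) = 0, μ(28) = 0, μ(29) = -1, μ(30) = -1, μ(31) = -1, μ(32) = 0, μ(33) = 1, μ(34) = 1, μ(35) = 1, μ(36) = 0, μ(37) = -1, μ(38) = 1, μ(39) = 1, μ(40) = 0, μ(41) = -1, μ(42) = -1, μ(43) = -1, μ(44) = 0, μ(45) = 0, μ(46) = 1, μ(47) = -1, μ(48) = 0, μ(49) = 0, μ(50) = 0, μ(51) = 1, μ(52) = 0, μ(53) = -1, μ(54) = 0, μ(55) = 1, μ(56) = 0, μ(57) = 1, μ(58) = 1, μ(59) = -1, μ(60) = 0, μ(61) = -1, μ(62) = 1, μ(63) = 0, μ(64) = 0, μ(65) = 1, μ(66) = -1, μ(67) = -1, μ(68) = 0, μ(69) = 1, μ(70) = -1, μ(71) = -1, μ(72) = 0, μ(73) = -1, μ(74) = 1, μ(75) = 0, μ(76) = 0, μ(77) = 1, μ(78) = -1, μ(79) = -1, μ(80) = 0, μ(81) = 0, μ(82) = 1, μ(83) = -1, μ(84) = 0, μ(85) = 1, μ(86) = 1, μ(87) = 1, μ(88) = 0, μ(89) = -1, μ(90) = 0, μ(91) = 1, μ(92) = 0, μ(93) = 1, μ(94) = 1, μ(95) = 1, μ(96) = 0, μ(97) = -1, μ(98) = 0, μ(99) = 0, μ(100) = 0, μ(101) = -1, μ(102) = -1, μ(103) = -1, μ(104) = 0, μ(105) = -1, μ(106) = 1, μ(107) = -1, μ(108) = 0, μ(109) = -1, μ(110) = -1, μ(111) = 1, μ(112) = 0, μ(113) = -1, μ(114) = -1, μ(115) = 1, μ(116) = 0, μ(117) = 0, μ(118) = 1, μ(119) = 1, μ(120) = 0, μ(121) = 0, μ(122) = 1, μ(123) = 1, μ(124) = 0, μ(125) = 0, μ(126) = 0, μ(127) = -1, μ(128) = 0, μ(129) = 1, μ(130) = -1, μ(131) = -1, μ(132) = 0, μ(133) = 1, μ(134) = 1, μ(135) = 0, μ(136) = 0, μ(137) = -1, μ(138) = -1, μ(139) = -1, μ(140) = 0, μ(141) = 1, μ(142) = 1, μ(143) = 1, μ(144) = 0, μ(145) = 1, μ(146) = 1, μ(147) = 0, μ(148) = 0, μ(149) = -1, μ(150) = 0, μ(151) = -1, μ(152) = 0, μ(153) = 0, μ(154) = -1, μ(155) = 1, μ(156) = 0, μ(157) = -1, μ(158) = 1, μ(159) = 1, μ(160) = 0, μ(161) = 1, μ(162) = 0, μ(163) = -1, μ(164) = 0, μ(165) = -1, μ(166) = 1, μ(167) = -1, μ(168) = 0, μ(169) = 0, μ(170) = -1, μ(171) = 0, μ(172) = 0, μ(173) = -1, μ(174) = -1, μ(175) = 0, μ(176) = 0, μ(177) = 1, μ(178) = 1, μ(179) = -1, μ(180) = 0, μ(181) = -1, μ(182) = -1, μ(183) = 1, μ(184) = 0, μ(185) = 1, μ(186) = -1, μ(187) = 1, μ(188) = 0, μ(189) = 0, μ(190) = -1, μ(191) = -1, μ(192) = 0. Summing all 192 values: -5. (Mertens function M(x) = Σ_{n ≤ x} μ(n); on average M(x) should be small (PNT ⟺ M(x) = o(x)).)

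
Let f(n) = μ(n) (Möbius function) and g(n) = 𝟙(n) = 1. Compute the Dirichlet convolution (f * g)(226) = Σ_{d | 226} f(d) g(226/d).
(μ * 𝟙)(226) = 0

Divisors of 226: [1, 2, 113, 226]. For each d | 226:
  d = 1: μ(1) · 𝟙(226/1) = 1 · 1 = 1
  d = 2: μ(2) · 𝟙(226/2) = -1 · 1 = -1
  d = 113: μ(113) · 𝟙(226/113) = -1 · 1 = -1
  d = 226: μ(226) · 𝟙(226/226) = 1 · 1 = 1
Summing: (μ * 𝟙)(226) = 1 + -1 + -1 + 1 = 0.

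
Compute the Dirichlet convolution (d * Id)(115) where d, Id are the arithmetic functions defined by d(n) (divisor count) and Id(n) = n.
(d * Id)(115) = 175

Divisors of 115: [1, 5, 23, 115]. For each d | 115:
  d = 1: d(1) · Id(115/1) = 1 · 115 = 115
  d = 5: d(5) · Id(115/5) = 2 · 23 = 46
  d = 23: d(23) · Id(115/23) = 2 · 5 = 10
  d = 115: d(115) · Id(115/115) = 4 · 1 = 4
Summing: (d * Id)(115) = 115 + 46 + 10 + 4 = 175.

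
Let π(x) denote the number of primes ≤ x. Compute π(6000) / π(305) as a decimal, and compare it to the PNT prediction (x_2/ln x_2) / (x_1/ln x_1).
π(6000)/π(305) = 783/62 ≈ 12.6290;  PNT prediction ≈ 12.9353.

π(305) = 62 and π(6000) = 783, so π(6000)/π(305) ≈ 12.6290. The PNT-predicted ratio is (6000/ln(6000)) / (305/ln(305)) ≈ 12.9353. The two agree to within a few percent, as expected.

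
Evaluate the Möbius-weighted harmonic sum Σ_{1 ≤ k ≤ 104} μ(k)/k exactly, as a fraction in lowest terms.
Σ μ(k)/k = 41203144520038891926409588275527024249/23984823528925228172706521638692258396210

Values of μ(k) for 1 ≤ k ≤ 104: μ(1) = 1, μ(2) = -1, μ(3) = -1, μ(5) = -1, μ(6) = 1, μ(7) = -1, μ(10) = 1, μ(11) = -1, μ(13) = -1, μ(14) = 1, μ(15) = 1, μ(17) = -1, μ(19) = -1, μ(21) = 1, μ(22) = 1, μ(23) = -1, μ(26) = 1, μ(29) = -1, μ(30) = -1, μ(31) = -1, μ(33) = 1, μ(34) = 1, μ(35) = 1, μ(37) = -1, μ(38) = 1, μ(39) = 1, μ(41) = -1, μ(42) = -1, μ(43) = -1, μ(46) = 1, μ(47) = -1, μ(51) = 1, μ(53) = -1, μ(55) = 1, μ(57) = 1, μ(58) = 1, μ(59) = -1, μ(61) = -1, μ(62) = 1, μ(65) = 1, μ(66) = -1, μ(67) = -1, μ(69) = 1, μ(70) = -1, μ(71) = -1, μ(73) = -1, μ(74) = 1, μ(77) = 1, μ(78) = -1, μ(79) = -1, μ(82) = 1, μ(83) = -1, μ(85) = 1, μ(86) = 1, μ(87) = 1, μ(89) = -1, μ(91) = 1, μ(93) = 1, μ(94) = 1, μ(95) = 1, μ(97) = -1, μ(101) = -1, μ(102) = -1, μ(103) = -1, with μ = 0 on non-squarefree integers. Summing μ(k)/k for k where μ(k) ≠ 0 gives 41203144520038891926409588275527024249/23984823528925228172706521638692258396210 ≈ 0.0017. (PNT ⟺ this sum → 0 as n → ∞.)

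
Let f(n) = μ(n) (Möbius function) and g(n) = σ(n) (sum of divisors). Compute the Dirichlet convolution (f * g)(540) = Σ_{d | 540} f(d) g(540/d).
(μ * σ)(540) = 540

Divisors of 540: [1, 2, 3, 4, 5, 6, 9, 10, 12, 15, 18, 20, 27, 30, 36, 45, 54, 60, 90, 108, 135, 180, 270, 540]. For each d | 540:
  d = 1: μ(1) · σ(540/1) = 1 · 1680 = 1680
  d = 2: μ(2) · σ(540/2) = -1 · 720 = -720
  d = 3: μ(3) · σ(540/3) = -1 · 546 = -546
  d = 4: μ(4) · σ(540/4) = 0 · 240 = 0
  d = 5: μ(5) · σ(540/5) = -1 · 280 = -280
  d = 6: μ(6) · σ(540/6) = 1 · 234 = 234
  d = 9: μ(9) · σ(540/9) = 0 · 168 = 0
  d = 10: μ(10) · σ(540/10) = 1 · 120 = 120
  d = 12: μ(12) · σ(540/12) = 0 · 78 = 0
  d = 15: μ(15) · σ(540/15) = 1 · 91 = 91
  d = 18: μ(18) · σ(540/18) = 0 · 72 = 0
  d = 20: μ(20) · σ(540/20) = 0 · 40 = 0
  d = 27: μ(27) · σ(540/27) = 0 · 42 = 0
  d = 30: μ(30) · σ(540/30) = -1 · 39 = -39
  d = 36: μ(36) · σ(540/36) = 0 · 24 = 0
  d = 45: μ(45) · σ(540/45) = 0 · 28 = 0
  d = 54: μ(54) · σ(540/54) = 0 · 18 = 0
  d = 60: μ(60) · σ(540/60) = 0 · 13 = 0
  d = 90: μ(90) · σ(540/90) = 0 · 12 = 0
  d = 108: μ(108) · σ(540/108) = 0 · 6 = 0
  d = 135: μ(135) · σ(540/135) = 0 · 7 = 0
  d = 180: μ(180) · σ(540/180) = 0 · 4 = 0
  d = 270: μ(270) · σ(540/270) = 0 · 3 = 0
  d = 540: μ(540) · σ(540/540) = 0 · 1 = 0
Summing: (μ * σ)(540) = 1680 + -720 + -546 + 0 + -280 + 234 + 0 + 120 + 0 + 91 + 0 + 0 + 0 + -39 + 0 + 0 + 0 + 0 + 0 + 0 + 0 + 0 + 0 + 0 = 540.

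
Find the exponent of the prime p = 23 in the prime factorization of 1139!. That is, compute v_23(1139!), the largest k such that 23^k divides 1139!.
v_23(1139!) = 51

Legendre's formula: v_p(n!) = Σ_{k ≥ 1} ⌊n / p^k⌋. For p = 23, n = 1139, the terms are:
  ⌊1139/23^1⌋ = ⌊1139/23⌋ = 49
  ⌊1139/23^2⌋ = ⌊1139/529⌋ = 2
(the next term ⌊1139/23^3⌋ = 0, terminating the sum). Summing: v_23(1139!) = 49 + 2 = 51.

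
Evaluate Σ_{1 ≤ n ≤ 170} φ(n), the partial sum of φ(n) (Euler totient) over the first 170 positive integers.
Σ_{n ≤ 170} φ(n) = 8830

Compute φ(n) for each 1 ≤ n ≤ 170: φ(1) = 1, φ(2) = 1, φ(3) = 2, φ(4) = 2, φ(5) = 4, φ(6) = 2, φ(7) = 6, φ(8) = 4, φ(9) = 6, φ(10) = 4, φ(11) = 10, φ(12) = 4, φ(13) = 12, φ(14) = 6, φ(15) = 8, φ(16) = 8, φ(17) = 16, φ(18) = 6, φ(19) = 18, φ(20) = 8, φ(21) = 12, φ(22) = 10, φ(23) = 22, φ(24) = 8, φ(25) = 20, φ(26) = 12, φ(27) = 18, φ(28) = 12, φ(29) = 28, φ(30) = 8, φ(31) = 30, φ(32) = 16, φ(33) = 20, φ(34) = 16, φ(35) = 24, φ(36) = 12, φ(37) = 36, φ(38) = 18, φ(39) = 24, φ(40) = 16, φ(41) = 40, φ(42) = 12, φ(43) = 42, φ(44) = 20, φ(45) = 24, φ(46) = 22, φ(47) = 46, φ(48) = 16, φ(49) = 42, φ(50) = 20, φ(51) = 32, φ(52) = 24, φ(53) = 52, φ(54) = 18, φ(55) = 40, φ(56) = 24, φ(57) = 36, φ(58) = 28, φ(59) = 58, φ(60) = 16, φ(61) = 60, φ(62) = 30, φ(63) = 36, φ(64) = 32, φ(65) = 48, φ(66) = 20, φ(67) = 66, φ(68) = 32, φ(69) = 44, φ(70) = 24, φ(71) = 70, φ(72) = 24, φ(73) = 72, φ(74) = 36, φ(75) = 40, φ(76) = 36, φ(77) = 60, φ(78) = 24, φ(79) = 78, φ(80) = 32, φ(81) = 54, φ(82) = 40, φ(83) = 82, φ(84) = 24, φ(85) = 64, φ(86) = 42, φ(87) = 56, φ(88) = 40, φ(89) = 88, φ(90) = 24, φ(91) = 72, φ(92) = 44, φ(93) = 60, φ(94) = 46, φ(95) = 72, φ(96) = 32, φ(97) = 96, φ(98) = 42, φ(99) = 60, φ(100) = 40, φ(101) = 100, φ(102) = 32, φ(103) = 102, φ(104) = 48, φ(105) = 48, φ(106) = 52, φ(107) = 106, φ(108) = 36, φ(109) = 108, φ(110) = 40, φ(111) = 72, φ(112) = 48, φ(113) = 112, φ(114) = 36, φ(115) = 88, φ(116) = 56, φ(117) = 72, φ(118) = 58, φ(119) = 96, φ(120) = 32, φ(121) = 110, φ(122) = 60, φ(123) = 80, φ(124) = 60, φ(125) = 100, φ(126) = 36, φ(127) = 126, φ(128) = 64, φ(129) = 84, φ(130) = 48, φ(131) = 130, φ(132) = 40, φ(133) = 108, φ(134) = 66, φ(135) = 72, φ(136) = 64, φ(137) = 136, φ(138) = 44, φ(139) = 138, φ(140) = 48, φ(141) = 92, φ(142) = 70, φ(143) = 120, φ(144) = 48, φ(145) = 112, φ(146) = 72, φ(147) = 84, φ(148) = 72, φ(149) = 148, φ(150) = 40, φ(151) = 150, φ(152) = 72, φ(153) = 96, φ(154) = 60, φ(155) = 120, φ(156) = 48, φ(157) = 156, φ(158) = 78, φ(159) = 104, φ(160) = 64, φ(161) = 132, φ(162) = 54, φ(163) = 162, φ(164) = 80, φ(165) = 80, φ(166) = 82, φ(167) = 166, φ(168) = 48, φ(169) = 156, φ(170) = 64. Summing all 170 values: 8830. (Average order: Σ_{n ≤ x} φ(n) ~ (3/π²) x². For x = 170, (3/π²)·170² ≈ 8784.55.)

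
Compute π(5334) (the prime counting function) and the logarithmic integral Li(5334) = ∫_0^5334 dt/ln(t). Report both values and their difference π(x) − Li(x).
π(5334) = 706;  Li(5334) ≈ 723.35;  π(x) − Li(x) ≈ -17.35.

Direct count of primes ≤ 5334 gives π(5334) = 706. Numerical evaluation of the logarithmic integral gives Li(5334) ≈ 723.35. The difference π(x) − Li(x) ≈ -17.35 is typically negative for small/moderate x (Li(x) overestimates), though Littlewood's theorem shows this sign changes infinitely often.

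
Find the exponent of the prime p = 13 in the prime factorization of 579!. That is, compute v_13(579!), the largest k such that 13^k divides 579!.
v_13(579!) = 47

Legendre's formula: v_p(n!) = Σ_{k ≥ 1} ⌊n / p^k⌋. For p = 13, n = 579, the terms are:
  ⌊579/13^1⌋ = ⌊579/13⌋ = 44
  ⌊579/13^2⌋ = ⌊579/169⌋ = 3
(the next term ⌊579/13^3⌋ = 0, terminating the sum). Summing: v_13(579!) = 44 + 3 = 47.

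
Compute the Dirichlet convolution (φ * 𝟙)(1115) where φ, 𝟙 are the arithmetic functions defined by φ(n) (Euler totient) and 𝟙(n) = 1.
(φ * 𝟙)(1115) = 1115

Divisors of 1115: [1, 5, 223, 1115]. For each d | 1115:
  d = 1: φ(1) · 𝟙(1115/1) = 1 · 1 = 1
  d = 5: φ(5) · 𝟙(1115/5) = 4 · 1 = 4
  d = 223: φ(223) · 𝟙(1115/223) = 222 · 1 = 222
  d = 1115: φ(1115) · 𝟙(1115/1115) = 888 · 1 = 888
Summing: (φ * 𝟙)(1115) = 1 + 4 + 222 + 888 = 1115.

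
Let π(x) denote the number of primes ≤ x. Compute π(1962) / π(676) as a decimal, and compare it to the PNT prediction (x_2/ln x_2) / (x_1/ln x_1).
π(1962)/π(676) = 297/122 ≈ 2.4344;  PNT prediction ≈ 2.4945.

π(676) = 122 and π(1962) = 297, so π(1962)/π(676) ≈ 2.4344. The PNT-predicted ratio is (1962/ln(1962)) / (676/ln(676)) ≈ 2.4945. The two agree to within a few percent, as expected.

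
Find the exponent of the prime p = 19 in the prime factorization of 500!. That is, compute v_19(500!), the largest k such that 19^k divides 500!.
v_19(500!) = 27

Legendre's formula: v_p(n!) = Σ_{k ≥ 1} ⌊n / p^k⌋. For p = 19, n = 500, the terms are:
  ⌊500/19^1⌋ = ⌊500/19⌋ = 26
  ⌊500/19^2⌋ = ⌊500/361⌋ = 1
(the next term ⌊500/19^3⌋ = 0, terminating the sum). Summing: v_19(500!) = 26 + 1 = 27.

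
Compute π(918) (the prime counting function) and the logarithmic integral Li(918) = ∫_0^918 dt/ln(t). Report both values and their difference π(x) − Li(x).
π(918) = 156;  Li(918) ≈ 165.67;  π(x) − Li(x) ≈ -9.67.

Direct count of primes ≤ 918 gives π(918) = 156. Numerical evaluation of the logarithmic integral gives Li(918) ≈ 165.67. The difference π(x) − Li(x) ≈ -9.67 is typically negative for small/moderate x (Li(x) overestimates), though Littlewood's theorem shows this sign changes infinitely often.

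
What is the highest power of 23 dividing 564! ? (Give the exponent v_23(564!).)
v_23(564!) = 25

Legendre's formula: v_p(n!) = Σ_{k ≥ 1} ⌊n / p^k⌋. For p = 23, n = 564, the terms are:
  ⌊564/23^1⌋ = ⌊564/23⌋ = 24
  ⌊564/23^2⌋ = ⌊564/529⌋ = 1
(the next term ⌊564/23^3⌋ = 0, terminating the sum). Summing: v_23(564!) = 24 + 1 = 25.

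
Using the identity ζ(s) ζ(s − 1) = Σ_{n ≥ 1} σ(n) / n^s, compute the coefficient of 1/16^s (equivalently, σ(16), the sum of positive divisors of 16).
σ(16) = 31

In the product (Σ m^0/m^s)(Σ k / k^s) = Σ (Σ_{d | n} d) / n^s, the coefficient of 1/n^s is σ(n) = Σ_{d | n} d. For n = 16, divisors are [1, 2, 4, 8, 16]; summing: σ(16) = 31.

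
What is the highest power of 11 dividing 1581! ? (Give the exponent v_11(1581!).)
v_11(1581!) = 157

Legendre's formula: v_p(n!) = Σ_{k ≥ 1} ⌊n / p^k⌋. For p = 11, n = 1581, the terms are:
  ⌊1581/11^1⌋ = ⌊1581/11⌋ = 143
  ⌊1581/11^2⌋ = ⌊1581/121⌋ = 13
  ⌊1581/11^3⌋ = ⌊1581/1331⌋ = 1
(the next term ⌊1581/11^4⌋ = 0, terminating the sum). Summing: v_11(1581!) = 143 + 13 + 1 = 157.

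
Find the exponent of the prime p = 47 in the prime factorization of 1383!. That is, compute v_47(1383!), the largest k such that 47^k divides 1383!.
v_47(1383!) = 29

Legendre's formula: v_p(n!) = Σ_{k ≥ 1} ⌊n / p^k⌋. For p = 47, n = 1383, the terms are:
  ⌊1383/47^1⌋ = ⌊1383/47⌋ = 29
(the next term ⌊1383/47^2⌋ = 0, terminating the sum). Summing: v_47(1383!) = 29 = 29.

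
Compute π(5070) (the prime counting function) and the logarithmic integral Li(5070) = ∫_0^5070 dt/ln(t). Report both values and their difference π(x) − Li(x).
π(5070) = 677;  Li(5070) ≈ 692.49;  π(x) − Li(x) ≈ -15.49.

Direct count of primes ≤ 5070 gives π(5070) = 677. Numerical evaluation of the logarithmic integral gives Li(5070) ≈ 692.49. The difference π(x) − Li(x) ≈ -15.49 is typically negative for small/moderate x (Li(x) overestimates), though Littlewood's theorem shows this sign changes infinitely often.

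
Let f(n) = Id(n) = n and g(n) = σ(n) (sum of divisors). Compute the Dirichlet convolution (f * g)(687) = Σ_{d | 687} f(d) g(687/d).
(Id * σ)(687) = 3213

Divisors of 687: [1, 3, 229, 687]. For each d | 687:
  d = 1: Id(1) · σ(687/1) = 1 · 920 = 920
  d = 3: Id(3) · σ(687/3) = 3 · 230 = 690
  d = 229: Id(229) · σ(687/229) = 229 · 4 = 916
  d = 687: Id(687) · σ(687/687) = 687 · 1 = 687
Summing: (Id * σ)(687) = 920 + 690 + 916 + 687 = 3213.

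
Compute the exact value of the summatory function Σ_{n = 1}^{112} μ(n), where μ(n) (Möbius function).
Σ_{n ≤ 112} μ(n) = -4

Compute μ(n) for each 1 ≤ n ≤ 112: μ(1) = 1, μ(2) = -1, μ(3) = -1, μ(4) = 0, μ(5) = -1, μ(6) = 1, μ(7) = -1, μ(8) = 0, μ(9) = 0, μ(10) = 1, μ(11) = -1, μ(12) = 0, μ(13) = -1, μ(14) = 1, μ(15) = 1, μ(16) = 0, μ(17) = -1, μ(18) = 0, μ(19) = -1, μ(20) = 0, μ(21) = 1, μ(22) = 1, μ(23) = -1, μ(24) = 0, μ(25) = 0, μ(26) = 1, μ(27) = 0, μ(28) = 0, μ(29) = -1, μ(30) = -1, μ(31) = -1, μ(32) = 0, μ(33) = 1, μ(34) = 1, μ(35) = 1, μ(36) = 0, μ(37) = -1, μ(38) = 1, μ(39) = 1, μ(40) = 0, μ(41) = -1, μ(42) = -1, μ(43) = -1, μ(44) = 0, μ(45) = 0, μ(46) = 1, μ(47) = -1, μ(48) = 0, μ(49) = 0, μ(50) = 0, μ(51) = 1, μ(52) = 0, μ(53) = -1, μ(54) = 0, μ(55) = 1, μ(56) = 0, μ(57) = 1, μ(58) = 1, μ(59) = -1, μ(60) = 0, μ(61) = -1, μ(62) = 1, μ(63) = 0, μ(64) = 0, μ(65) = 1, μ(66) = -1, μ(67) = -1, μ(68) = 0, μ(69) = 1, μ(70) = -1, μ(71) = -1, μ(72) = 0, μ(73) = -1, μ(74) = 1, μ(75) = 0, μ(76) = 0, μ(77) = 1, μ(78) = -1, μ(79) = -1, μ(80) = 0, μ(81) = 0, μ(82) = 1, μ(83) = -1, μ(84) = 0, μ(85) = 1, μ(86) = 1, μ(87) = 1, μ(88) = 0, μ(89) = -1, μ(90) = 0, μ(91) = 1, μ(92) = 0, μ(93) = 1, μ(94) = 1, μ(95) = 1, μ(96) = 0, μ(97) = -1, μ(98) = 0, μ(99) = 0, μ(100) = 0, μ(101) = -1, μ(102) = -1, μ(103) = -1, μ(104) = 0, μ(105) = -1, μ(106) = 1, μ(107) = -1, μ(108) = 0, μ(109) = -1, μ(110) = -1, μ(111) = 1, μ(112) = 0. Summing all 112 values: -4. (Mertens function M(x) = Σ_{n ≤ x} μ(n); on average M(x) should be small (PNT ⟺ M(x) = o(x)).)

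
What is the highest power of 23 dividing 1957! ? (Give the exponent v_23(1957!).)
v_23(1957!) = 88

Legendre's formula: v_p(n!) = Σ_{k ≥ 1} ⌊n / p^k⌋. For p = 23, n = 1957, the terms are:
  ⌊1957/23^1⌋ = ⌊1957/23⌋ = 85
  ⌊1957/23^2⌋ = ⌊1957/529⌋ = 3
(the next term ⌊1957/23^3⌋ = 0, terminating the sum). Summing: v_23(1957!) = 85 + 3 = 88.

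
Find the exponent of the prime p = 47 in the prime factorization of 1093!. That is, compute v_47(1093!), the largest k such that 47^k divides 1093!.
v_47(1093!) = 23

Legendre's formula: v_p(n!) = Σ_{k ≥ 1} ⌊n / p^k⌋. For p = 47, n = 1093, the terms are:
  ⌊1093/47^1⌋ = ⌊1093/47⌋ = 23
(the next term ⌊1093/47^2⌋ = 0, terminating the sum). Summing: v_47(1093!) = 23 = 23.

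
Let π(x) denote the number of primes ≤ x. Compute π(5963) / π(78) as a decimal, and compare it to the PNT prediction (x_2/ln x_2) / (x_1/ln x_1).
π(5963)/π(78) = 781/21 ≈ 37.1905;  PNT prediction ≈ 38.3127.

π(78) = 21 and π(5963) = 781, so π(5963)/π(78) ≈ 37.1905. The PNT-predicted ratio is (5963/ln(5963)) / (78/ln(78)) ≈ 38.3127. The two agree to within a few percent, as expected.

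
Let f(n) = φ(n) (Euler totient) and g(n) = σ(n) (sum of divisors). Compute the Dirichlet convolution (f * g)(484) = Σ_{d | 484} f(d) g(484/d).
(φ * σ)(484) = 4356

Divisors of 484: [1, 2, 4, 11, 22, 44, 121, 242, 484]. For each d | 484:
  d = 1: φ(1) · σ(484/1) = 1 · 931 = 931
  d = 2: φ(2) · σ(484/2) = 1 · 399 = 399
  d = 4: φ(4) · σ(484/4) = 2 · 133 = 266
  d = 11: φ(11) · σ(484/11) = 10 · 84 = 840
  d = 22: φ(22) · σ(484/22) = 10 · 36 = 360
  d = 44: φ(44) · σ(484/44) = 20 · 12 = 240
  d = 121: φ(121) · σ(484/121) = 110 · 7 = 770
  d = 242: φ(242) · σ(484/242) = 110 · 3 = 330
  d = 484: φ(484) · σ(484/484) = 220 · 1 = 220
Summing: (φ * σ)(484) = 931 + 399 + 266 + 840 + 360 + 240 + 770 + 330 + 220 = 4356.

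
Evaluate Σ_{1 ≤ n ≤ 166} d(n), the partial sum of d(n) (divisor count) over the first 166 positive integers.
Σ_{n ≤ 166} d(n) = 876

Compute d(n) for each 1 ≤ n ≤ 166: d(1) = 1, d(2) = 2, d(3) = 2, d(4) = 3, d(5) = 2, d(6) = 4, d(7) = 2, d(8) = 4, d(9) = 3, d(10) = 4, d(11) = 2, d(12) = 6, d(13) = 2, d(14) = 4, d(15) = 4, d(16) = 5, d(17) = 2, d(18) = 6, d(19) = 2, d(20) = 6, d(21) = 4, d(22) = 4, d(23) = 2, d(24) = 8, d(25) = 3, d(26) = 4, d(27) = 4, d(28) = 6, d(29) = 2, d(30) = 8, d(31) = 2, d(32) = 6, d(33) = 4, d(34) = 4, d(35) = 4, d(36) = 9, d(37) = 2, d(38) = 4, d(39) = 4, d(40) = 8, d(41) = 2, d(42) = 8, d(43) = 2, d(44) = 6, d(45) = 6, d(46) = 4, d(47) = 2, d(48) = 10, d(49) = 3, d(50) = 6, d(51) = 4, d(52) = 6, d(53) = 2, d(54) = 8, d(55) = 4, d(56) = 8, d(57) = 4, d(58) = 4, d(59) = 2, d(60) = 12, d(61) = 2, d(62) = 4, d(63) = 6, d(64) = 7, d(65) = 4, d(66) = 8, d(67) = 2, d(68) = 6, d(69) = 4, d(70) = 8, d(71) = 2, d(72) = 12, d(73) = 2, d(74) = 4, d(75) = 6, d(76) = 6, d(77) = 4, d(78) = 8, d(79) = 2, d(80) = 10, d(81) = 5, d(82) = 4, d(83) = 2, d(84) = 12, d(85) = 4, d(86) = 4, d(87) = 4, d(88) = 8, d(89) = 2, d(90) = 12, d(91) = 4, d(92) = 6, d(93) = 4, d(94) = 4, d(95) = 4, d(96) = 12, d(97) = 2, d(98) = 6, d(99) = 6, d(100) = 9, d(101) = 2, d(102) = 8, d(103) = 2, d(104) = 8, d(105) = 8, d(106) = 4, d(107) = 2, d(108) = 12, d(109) = 2, d(110) = 8, d(111) = 4, d(112) = 10, d(113) = 2, d(114) = 8, d(115) = 4, d(116) = 6, d(117) = 6, d(118) = 4, d(119) = 4, d(120) = 16, d(121) = 3, d(122) = 4, d(123) = 4, d(124) = 6, d(125) = 4, d(126) = 12, d(127) = 2, d(128) = 8, d(129) = 4, d(130) = 8, d(131) = 2, d(132) = 12, d(133) = 4, d(134) = 4, d(135) = 8, d(136) = 8, d(137) = 2, d(138) = 8, d(139) = 2, d(140) = 12, d(141) = 4, d(142) = 4, d(143) = 4, d(144) = 15, d(145) = 4, d(146) = 4, d(147) = 6, d(148) = 6, d(149) = 2, d(150) = 12, d(151) = 2, d(152) = 8, d(153) = 6, d(154) = 8, d(155) = 4, d(156) = 12, d(157) = 2, d(158) = 4, d(159) = 4, d(160) = 12, d(161) = 4, d(162) = 10, d(163) = 2, d(164) = 6, d(165) = 8, d(166) = 4. Summing all 166 values: 876. (Dirichlet's divisor formula: Σ_{n ≤ x} d(n) = x ln(x) + (2γ − 1) x + O(√x). For x = 166, the asymptotic estimate is ≈ 874.23.)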